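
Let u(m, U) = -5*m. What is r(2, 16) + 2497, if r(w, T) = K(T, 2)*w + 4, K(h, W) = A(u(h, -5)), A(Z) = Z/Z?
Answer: 2503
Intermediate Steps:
A(Z) = 1
K(h, W) = 1
r(w, T) = 4 + w (r(w, T) = 1*w + 4 = w + 4 = 4 + w)
r(2, 16) + 2497 = (4 + 2) + 2497 = 6 + 2497 = 2503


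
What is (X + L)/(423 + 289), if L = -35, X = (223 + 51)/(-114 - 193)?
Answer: -11019/218584 ≈ -0.050411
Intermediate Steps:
X = -274/307 (X = 274/(-307) = 274*(-1/307) = -274/307 ≈ -0.89251)
(X + L)/(423 + 289) = (-274/307 - 35)/(423 + 289) = -11019/307/712 = -11019/307*1/712 = -11019/218584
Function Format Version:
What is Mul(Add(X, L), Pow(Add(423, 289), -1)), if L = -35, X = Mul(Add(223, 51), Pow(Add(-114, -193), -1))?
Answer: Rational(-11019, 218584) ≈ -0.050411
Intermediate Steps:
X = Rational(-274, 307) (X = Mul(274, Pow(-307, -1)) = Mul(274, Rational(-1, 307)) = Rational(-274, 307) ≈ -0.89251)
Mul(Add(X, L), Pow(Add(423, 289), -1)) = Mul(Add(Rational(-274, 307), -35), Pow(Add(423, 289), -1)) = Mul(Rational(-11019, 307), Pow(712, -1)) = Mul(Rational(-11019, 307), Rational(1, 712)) = Rational(-11019, 218584)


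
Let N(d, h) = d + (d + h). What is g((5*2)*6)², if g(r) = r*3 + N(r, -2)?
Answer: 88804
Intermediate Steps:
N(d, h) = h + 2*d
g(r) = -2 + 5*r (g(r) = r*3 + (-2 + 2*r) = 3*r + (-2 + 2*r) = -2 + 5*r)
g((5*2)*6)² = (-2 + 5*((5*2)*6))² = (-2 + 5*(10*6))² = (-2 + 5*60)² = (-2 + 300)² = 298² = 88804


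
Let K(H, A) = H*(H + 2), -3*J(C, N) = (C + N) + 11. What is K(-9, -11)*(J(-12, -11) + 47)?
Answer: 3213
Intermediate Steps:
J(C, N) = -11/3 - C/3 - N/3 (J(C, N) = -((C + N) + 11)/3 = -(11 + C + N)/3 = -11/3 - C/3 - N/3)
K(H, A) = H*(2 + H)
K(-9, -11)*(J(-12, -11) + 47) = (-9*(2 - 9))*((-11/3 - 1/3*(-12) - 1/3*(-11)) + 47) = (-9*(-7))*((-11/3 + 4 + 11/3) + 47) = 63*(4 + 47) = 63*51 = 3213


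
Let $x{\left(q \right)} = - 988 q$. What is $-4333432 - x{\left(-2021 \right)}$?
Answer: $-6330180$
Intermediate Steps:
$-4333432 - x{\left(-2021 \right)} = -4333432 - \left(-988\right) \left(-2021\right) = -4333432 - 1996748 = -6330180$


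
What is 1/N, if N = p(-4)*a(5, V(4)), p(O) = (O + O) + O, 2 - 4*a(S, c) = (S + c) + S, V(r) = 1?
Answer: 1/27 ≈ 0.037037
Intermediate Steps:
a(S, c) = ½ - S/2 - c/4 (a(S, c) = ½ - ((S + c) + S)/4 = ½ - (c + 2*S)/4 = ½ + (-S/2 - c/4) = ½ - S/2 - c/4)
p(O) = 3*O (p(O) = 2*O + O = 3*O)
N = 27 (N = (3*(-4))*(½ - ½*5 - ¼*1) = -12*(½ - 5/2 - ¼) = -12*(-9/4) = 27)
1/N = 1/27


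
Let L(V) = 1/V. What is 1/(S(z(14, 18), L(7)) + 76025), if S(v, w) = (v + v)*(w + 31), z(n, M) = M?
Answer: 7/540023 ≈ 1.2962e-5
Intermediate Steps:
L(V) = 1/V
S(v, w) = 2*v*(31 + w) (S(v, w) = (2*v)*(31 + w) = 2*v*(31 + w))
1/(S(z(14, 18), L(7)) + 76025) = 1/(2*18*(31 + 1/7) + 76025) = 1/(2*18*(31 + ⅐) + 76025) = 1/(2*18*(218/7) + 76025) = 1/(7848/7 + 76025) = 1/(540023/7) = 7/540023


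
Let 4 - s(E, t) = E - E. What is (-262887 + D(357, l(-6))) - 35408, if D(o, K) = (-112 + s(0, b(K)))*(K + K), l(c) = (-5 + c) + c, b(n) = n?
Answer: -294623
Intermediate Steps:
s(E, t) = 4 (s(E, t) = 4 - (E - E) = 4 - 1*0 = 4 + 0 = 4)
l(c) = -5 + 2*c
D(o, K) = -216*K (D(o, K) = (-112 + 4)*(K + K) = -216*K)
(-262887 + D(357, l(-6))) - 35408 = (-262887 - 216*(-5 + 2*(-6))) - 35408 = (-262887 - 216*(-5 - 12)) - 35408 = (-262887 - 216*(-17)) - 35408 = (-262887 + 3672) - 35408 = -259215 - 35408 = -294623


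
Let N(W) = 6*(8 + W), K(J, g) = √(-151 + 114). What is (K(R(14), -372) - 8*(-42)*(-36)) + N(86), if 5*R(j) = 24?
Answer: -11532 + I*√37 ≈ -11532.0 + 6.0828*I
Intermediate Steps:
R(j) = 24/5 (R(j) = (⅕)*24 = 24/5)
K(J, g) = I*√37 (K(J, g) = √(-37) = I*√37)
N(W) = 48 + 6*W
(K(R(14), -372) - 8*(-42)*(-36)) + N(86) = (I*√37 - 8*(-42)*(-36)) + (48 + 6*86) = (I*√37 + 336*(-36)) + (48 + 516) = (I*√37 - 12096) + 564 = (-12096 + I*√37) + 564 = -11532 + I*√37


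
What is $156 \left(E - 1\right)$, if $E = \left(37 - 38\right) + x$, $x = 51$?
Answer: $7644$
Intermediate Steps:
$E = 50$ ($E = \left(37 - 38\right) + 51 = -1 + 51 = 50$)
$156 \left(E - 1\right) = 156 \left(50 - 1\right) = 156 \cdot 49 = 7644$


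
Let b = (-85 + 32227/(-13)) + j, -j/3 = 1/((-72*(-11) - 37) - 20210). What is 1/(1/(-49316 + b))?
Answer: -336441799/6485 ≈ -51880.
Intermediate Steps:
j = 1/6485 (j = -3/((-72*(-11) - 37) - 20210) = -3/((792 - 37) - 20210) = -3/(755 - 20210) = -3/(-19455) = -3*(-1/19455) = 1/6485 ≈ 0.00015420)
b = -16627539/6485 (b = (-85 + 32227/(-13)) + 1/6485 = (-85 + 32227*(-1/13)) + 1/6485 = (-85 - 2479) + 1/6485 = -2564 + 1/6485 = -16627539/6485 ≈ -2564.0)
1/(1/(-49316 + b)) = 1/(1/(-49316 - 16627539/6485)) = 1/(1/(-336441799/6485)) = 1/(-6485/336441799) = -336441799/6485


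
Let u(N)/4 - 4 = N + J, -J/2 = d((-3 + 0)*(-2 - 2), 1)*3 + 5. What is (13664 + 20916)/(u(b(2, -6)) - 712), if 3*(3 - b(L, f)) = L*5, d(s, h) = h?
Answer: -25935/571 ≈ -45.420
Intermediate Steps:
J = -16 (J = -2*(1*3 + 5) = -2*(3 + 5) = -2*8 = -16)
b(L, f) = 3 - 5*L/3 (b(L, f) = 3 - L*5/3 = 3 - 5*L/3)
u(N) = -48 + 4*N (u(N) = 16 + 4*(N - 16) = 16 + 4*(-16 + N) = 16 + (-64 + 4*N) = -48 + 4*N)
(13664 + 20916)/(u(b(2, -6)) - 712) = (13664 + 20916)/((-48 + 4*(3 - 5/3*2)) - 712) = 34580/((-48 + 4*(3 - 10/3)) - 712) = 34580/((-48 + 4*(-⅓)) - 712) = 34580/((-48 - 4/3) - 712) = 34580/(-148/3 - 712) = 34580/(-2284/3) = 34580*(-3/2284) = -25935/571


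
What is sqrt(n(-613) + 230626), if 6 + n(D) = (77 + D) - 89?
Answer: 3*sqrt(25555) ≈ 479.58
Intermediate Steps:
n(D) = -18 + D (n(D) = -6 + ((77 + D) - 89) = -6 + (-12 + D) = -18 + D)
sqrt(n(-613) + 230626) = sqrt((-18 - 613) + 230626) = sqrt(-631 + 230626) = sqrt(229995) = 3*sqrt(25555)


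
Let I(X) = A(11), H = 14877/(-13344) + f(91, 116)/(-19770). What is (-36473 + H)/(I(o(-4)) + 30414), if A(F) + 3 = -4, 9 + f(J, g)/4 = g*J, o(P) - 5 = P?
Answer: -1603805216867/1336949571360 ≈ -1.1996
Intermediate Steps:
o(P) = 5 + P
f(J, g) = -36 + 4*J*g (f(J, g) = -36 + 4*(g*J) = -36 + 4*(J*g) = -36 + 4*J*g)
H = -142845827/43968480 (H = 14877/(-13344) + (-36 + 4*91*116)/(-19770) = 14877*(-1/13344) + (-36 + 42224)*(-1/19770) = -4959/4448 + 42188*(-1/19770) = -4959/4448 - 21094/9885 = -142845827/43968480 ≈ -3.2488)
A(F) = -7 (A(F) = -3 - 4 = -7)
I(X) = -7
(-36473 + H)/(I(o(-4)) + 30414) = (-36473 - 142845827/43968480)/(-7 + 30414) = -1603805216867/43968480/30407 = -1603805216867/43968480*1/30407 = -1603805216867/1336949571360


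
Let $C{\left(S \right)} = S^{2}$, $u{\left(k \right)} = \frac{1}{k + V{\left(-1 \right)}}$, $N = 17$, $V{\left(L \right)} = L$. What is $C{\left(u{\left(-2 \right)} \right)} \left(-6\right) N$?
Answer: $- \frac{34}{3} \approx -11.333$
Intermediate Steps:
$u{\left(k \right)} = \frac{1}{-1 + k}$ ($u{\left(k \right)} = \frac{1}{k - 1} = \frac{1}{-1 + k}$)
$C{\left(u{\left(-2 \right)} \right)} \left(-6\right) N = \left(\frac{1}{-1 - 2}\right)^{2} \left(-6\right) 17 = \left(\frac{1}{-3}\right)^{2} \left(-6\right) 17 = \left(- \frac{1}{3}\right)^{2} \left(-6\right) 17 = \frac{1}{9} \left(-6\right) 17 = \left(- \frac{2}{3}\right) 17 = - \frac{34}{3}$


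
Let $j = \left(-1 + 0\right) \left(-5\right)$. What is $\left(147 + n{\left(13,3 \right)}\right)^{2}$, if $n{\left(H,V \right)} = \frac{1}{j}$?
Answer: $\frac{541696}{25} \approx 21668.0$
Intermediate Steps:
$j = 5$ ($j = \left(-1\right) \left(-5\right) = 5$)
$n{\left(H,V \right)} = \frac{1}{5}$
$\left(147 + n{\left(13,3 \right)}\right)^{2} = \left(147 + \frac{1}{5}\right)^{2} = \left(\frac{736}{5}\right)^{2} = \frac{541696}{25}$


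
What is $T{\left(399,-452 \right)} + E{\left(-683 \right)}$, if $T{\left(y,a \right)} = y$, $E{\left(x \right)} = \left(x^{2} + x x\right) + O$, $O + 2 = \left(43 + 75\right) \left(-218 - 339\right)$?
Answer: $867649$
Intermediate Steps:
$O = -65728$ ($O = -2 + \left(43 + 75\right) \left(-218 - 339\right) = -2 + 118 \left(-557\right) = -2 - 65726 = -65728$)
$E{\left(x \right)} = -65728 + 2 x^{2}$ ($E{\left(x \right)} = \left(x^{2} + x x\right) - 65728 = \left(x^{2} + x^{2}\right) - 65728 = 2 x^{2} - 65728 = -65728 + 2 x^{2}$)
$T{\left(399,-452 \right)} + E{\left(-683 \right)} = 399 - \left(65728 - 2 \left(-683\right)^{2}\right) = 399 + \left(-65728 + 2 \cdot 466489\right) = 399 + \left(-65728 + 932978\right) = 399 + 867250 = 867649$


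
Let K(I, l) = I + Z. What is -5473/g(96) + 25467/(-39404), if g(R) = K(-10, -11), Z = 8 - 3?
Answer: 215530757/197020 ≈ 1094.0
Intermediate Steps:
Z = 5
K(I, l) = 5 + I (K(I, l) = I + 5 = 5 + I)
g(R) = -5 (g(R) = 5 - 10 = -5)
-5473/g(96) + 25467/(-39404) = -5473/(-5) + 25467/(-39404) = -5473*(-⅕) + 25467*(-1/39404) = 5473/5 - 25467/39404 = 215530757/197020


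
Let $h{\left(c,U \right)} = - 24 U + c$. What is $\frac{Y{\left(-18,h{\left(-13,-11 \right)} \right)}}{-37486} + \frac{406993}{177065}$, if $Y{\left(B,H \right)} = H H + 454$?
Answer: $\frac{4020880023}{6637458590} \approx 0.60579$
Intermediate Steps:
$h{\left(c,U \right)} = c - 24 U$
$Y{\left(B,H \right)} = 454 + H^{2}$ ($Y{\left(B,H \right)} = H^{2} + 454 = 454 + H^{2}$)
$\frac{Y{\left(-18,h{\left(-13,-11 \right)} \right)}}{-37486} + \frac{406993}{177065} = \frac{454 + \left(-13 - -264\right)^{2}}{-37486} + \frac{406993}{177065} = \left(454 + \left(-13 + 264\right)^{2}\right) \left(- \frac{1}{37486}\right) + 406993 \cdot \frac{1}{177065} = \left(454 + 251^{2}\right) \left(- \frac{1}{37486}\right) + \frac{406993}{177065} = \left(454 + 63001\right) \left(- \frac{1}{37486}\right) + \frac{406993}{177065} = 63455 \left(- \frac{1}{37486}\right) + \frac{406993}{177065} = - \frac{63455}{37486} + \frac{406993}{177065} = \frac{4020880023}{6637458590}$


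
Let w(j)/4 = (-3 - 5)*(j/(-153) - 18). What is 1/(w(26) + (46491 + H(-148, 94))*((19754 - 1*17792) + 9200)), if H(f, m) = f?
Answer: 153/79144015558 ≈ 1.9332e-9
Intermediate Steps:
w(j) = 576 + 32*j/153 (w(j) = 4*((-3 - 5)*(j/(-153) - 18)) = 4*(-8*(j*(-1/153) - 18)) = 4*(-8*(-j/153 - 18)) = 4*(-8*(-18 - j/153)) = 4*(144 + 8*j/153) = 576 + 32*j/153)
1/(w(26) + (46491 + H(-148, 94))*((19754 - 1*17792) + 9200)) = 1/((576 + (32/153)*26) + (46491 - 148)*((19754 - 1*17792) + 9200)) = 1/((576 + 832/153) + 46343*((19754 - 17792) + 9200)) = 1/(88960/153 + 46343*(1962 + 9200)) = 1/(88960/153 + 46343*11162) = 1/(88960/153 + 517280566) = 1/(79144015558/153) = 153/79144015558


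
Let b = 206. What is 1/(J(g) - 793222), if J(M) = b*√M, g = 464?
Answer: -396611/314590725490 - 206*√29/157295362745 ≈ -1.2678e-6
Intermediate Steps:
J(M) = 206*√M
1/(J(g) - 793222) = 1/(206*√464 - 793222) = 1/(206*(4*√29) - 793222) = 1/(824*√29 - 793222) = 1/(-793222 + 824*√29)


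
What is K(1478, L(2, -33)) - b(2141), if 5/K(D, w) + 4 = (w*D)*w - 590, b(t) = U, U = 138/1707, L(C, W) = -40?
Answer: -108750631/1345233214 ≈ -0.080841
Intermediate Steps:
U = 46/569 (U = 138*(1/1707) = 46/569 ≈ 0.080844)
b(t) = 46/569
K(D, w) = 5/(-594 + D*w²) (K(D, w) = 5/(-4 + ((w*D)*w - 590)) = 5/(-4 + ((D*w)*w - 590)) = 5/(-4 + (D*w² - 590)) = 5/(-4 + (-590 + D*w²)) = 5/(-594 + D*w²))
K(1478, L(2, -33)) - b(2141) = 5/(-594 + 1478*(-40)²) - 1*46/569 = 5/(-594 + 1478*1600) - 46/569 = 5/(-594 + 2364800) - 46/569 = 5/2364206 - 46/569 = -108750631/1345233214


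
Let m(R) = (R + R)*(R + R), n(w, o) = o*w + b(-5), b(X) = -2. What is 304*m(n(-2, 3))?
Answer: 77824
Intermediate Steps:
n(w, o) = -2 + o*w (n(w, o) = o*w - 2 = -2 + o*w)
m(R) = 4*R**2 (m(R) = (2*R)*(2*R) = 4*R**2)
304*m(n(-2, 3)) = 304*(4*(-2 + 3*(-2))**2) = 304*(4*(-2 - 6)**2) = 304*(4*(-8)**2) = 304*(4*64) = 304*256 = 77824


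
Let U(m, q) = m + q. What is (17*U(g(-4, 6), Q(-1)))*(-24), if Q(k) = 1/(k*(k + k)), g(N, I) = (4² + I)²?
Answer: -197676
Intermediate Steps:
g(N, I) = (16 + I)²
Q(k) = 1/(2*k²) (Q(k) = 1/(k*(2*k)) = 1/(2*k²))
(17*U(g(-4, 6), Q(-1)))*(-24) = (17*((16 + 6)² + (½)/(-1)²))*(-24) = (17*(22² + (½)*1))*(-24) = (17*(484 + ½))*(-24) = (17*(969/2))*(-24) = (16473/2)*(-24) = -197676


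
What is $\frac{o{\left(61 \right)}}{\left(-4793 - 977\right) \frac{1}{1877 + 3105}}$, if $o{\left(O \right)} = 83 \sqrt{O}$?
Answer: $- \frac{206753 \sqrt{61}}{2885} \approx -559.72$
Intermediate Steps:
$\frac{o{\left(61 \right)}}{\left(-4793 - 977\right) \frac{1}{1877 + 3105}} = \frac{83 \sqrt{61}}{\left(-4793 - 977\right) \frac{1}{1877 + 3105}} = \frac{83 \sqrt{61}}{\left(-5770\right) \frac{1}{4982}} = \frac{83 \sqrt{61}}{- \frac{2885}{2491}} = 83 \sqrt{61} \left(- \frac{2491}{2885}\right) = - \frac{206753 \sqrt{61}}{2885}$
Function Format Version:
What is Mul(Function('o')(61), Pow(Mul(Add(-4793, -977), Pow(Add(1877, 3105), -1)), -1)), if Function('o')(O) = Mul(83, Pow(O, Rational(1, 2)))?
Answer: Mul(Rational(-206753, 2885), Pow(61, Rational(1, 2))) ≈ -559.72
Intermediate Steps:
Mul(Function('o')(61), Pow(Mul(Add(-4793, -977), Pow(Add(1877, 3105), -1)), -1)) = Mul(Mul(83, Pow(61, Rational(1, 2))), Pow(Mul(Add(-4793, -977), Pow(Add(1877, 3105), -1)), -1)) = Mul(Mul(83, Pow(61, Rational(1, 2))), Pow(Mul(-5770, Pow(4982, -1)), -1)) = Mul(Mul(83, Pow(61, Rational(1, 2))), Pow(Mul(-5770, Rational(1, 4982)), -1)) = Mul(Mul(83, Pow(61, Rational(1, 2))), Pow(Rational(-2885, 2491), -1)) = Mul(Mul(83, Pow(61, Rational(1, 2))), Rational(-2491, 2885)) = Mul(Rational(-206753, 2885), Pow(61, Rational(1, 2)))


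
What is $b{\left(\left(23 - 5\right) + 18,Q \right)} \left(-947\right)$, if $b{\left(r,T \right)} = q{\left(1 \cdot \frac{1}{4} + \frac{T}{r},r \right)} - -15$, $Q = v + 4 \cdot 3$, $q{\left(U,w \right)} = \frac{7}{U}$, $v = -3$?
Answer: $-27463$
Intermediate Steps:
$Q = 9$ ($Q = -3 + 4 \cdot 3 = -3 + 12 = 9$)
$b{\left(r,T \right)} = 15 + \frac{7}{\frac{1}{4} + \frac{T}{r}}$ ($b{\left(r,T \right)} = \frac{7}{1 \cdot \frac{1}{4} + \frac{T}{r}} - -15 = \frac{7}{1 \cdot \frac{1}{4} + \frac{T}{r}} + 15 = \frac{7}{\frac{1}{4} + \frac{T}{r}} + 15 = 15 + \frac{7}{\frac{1}{4} + \frac{T}{r}}$)
$b{\left(\left(23 - 5\right) + 18,Q \right)} \left(-947\right) = \frac{43 \left(\left(23 - 5\right) + 18\right) + 60 \cdot 9}{\left(\left(23 - 5\right) + 18\right) + 4 \cdot 9} \left(-947\right) = \frac{43 \left(18 + 18\right) + 540}{\left(18 + 18\right) + 36} \left(-947\right) = \frac{43 \cdot 36 + 540}{36 + 36} \left(-947\right) = \frac{1548 + 540}{72} \left(-947\right) = \frac{1}{72} \cdot 2088 \left(-947\right) = 29 \left(-947\right) = -27463$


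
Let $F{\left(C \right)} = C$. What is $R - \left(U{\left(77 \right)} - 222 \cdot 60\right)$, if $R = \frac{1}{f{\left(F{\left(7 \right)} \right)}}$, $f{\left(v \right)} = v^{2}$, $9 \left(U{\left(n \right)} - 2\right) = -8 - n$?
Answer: $\frac{5877412}{441} \approx 13327.0$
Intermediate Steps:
$U{\left(n \right)} = \frac{10}{9} - \frac{n}{9}$ ($U{\left(n \right)} = 2 + \frac{-8 - n}{9} = 2 - \left(\frac{8}{9} + \frac{n}{9}\right) = \frac{10}{9} - \frac{n}{9}$)
$R = \frac{1}{49}$ ($R = \frac{1}{7^{2}} = \frac{1}{49} \approx 0.020408$)
$R - \left(U{\left(77 \right)} - 222 \cdot 60\right) = \frac{1}{49} - \left(\left(\frac{10}{9} - \frac{77}{9}\right) - 222 \cdot 60\right) = \frac{1}{49} - \left(\left(\frac{10}{9} - \frac{77}{9}\right) - 13320\right) = \frac{1}{49} - \left(- \frac{67}{9} - 13320\right) = \frac{1}{49} - - \frac{119947}{9} = \frac{1}{49} + \frac{119947}{9} = \frac{5877412}{441}$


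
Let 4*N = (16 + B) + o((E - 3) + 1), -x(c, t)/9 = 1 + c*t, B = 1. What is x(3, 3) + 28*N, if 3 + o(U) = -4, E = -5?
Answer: -20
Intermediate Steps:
o(U) = -7 (o(U) = -3 - 4 = -7)
x(c, t) = -9 - 9*c*t (x(c, t) = -9*(1 + c*t) = -9 - 9*c*t)
N = 5/2 (N = ((16 + 1) - 7)/4 = (17 - 7)/4 = (1/4)*10 = 5/2 ≈ 2.5000)
x(3, 3) + 28*N = (-9 - 9*3*3) + 28*(5/2) = (-9 - 81) + 70 = -90 + 70 = -20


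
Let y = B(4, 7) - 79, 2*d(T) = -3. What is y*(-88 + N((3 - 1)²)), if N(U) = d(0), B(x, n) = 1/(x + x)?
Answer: 112949/16 ≈ 7059.3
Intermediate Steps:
B(x, n) = 1/(2*x)
d(T) = -3/2 (d(T) = (½)*(-3) = -3/2)
N(U) = -3/2
y = -631/8 (y = (½)/4 - 79 = (½)*(¼) - 79 = ⅛ - 79 = -631/8 ≈ -78.875)
y*(-88 + N((3 - 1)²)) = -631*(-88 - 3/2)/8 = -631/8*(-179/2) = 112949/16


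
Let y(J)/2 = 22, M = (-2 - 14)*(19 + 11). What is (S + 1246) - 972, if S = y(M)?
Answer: 318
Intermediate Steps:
M = -480 (M = -16*30 = -480)
y(J) = 44 (y(J) = 2*22 = 44)
S = 44
(S + 1246) - 972 = (44 + 1246) - 972 = 1290 - 972 = 318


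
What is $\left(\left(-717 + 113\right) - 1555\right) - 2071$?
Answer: $-4230$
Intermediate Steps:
$\left(\left(-717 + 113\right) - 1555\right) - 2071 = \left(-604 - 1555\right) - 2071 = -2159 - 2071 = -4230$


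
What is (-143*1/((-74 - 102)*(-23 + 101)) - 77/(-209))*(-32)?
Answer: -691/57 ≈ -12.123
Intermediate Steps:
(-143*1/((-74 - 102)*(-23 + 101)) - 77/(-209))*(-32) = (-143/(78*(-176)) - 77*(-1/209))*(-32) = (-143/(-13728) + 7/19)*(-32) = (-143*(-1/13728) + 7/19)*(-32) = (1/96 + 7/19)*(-32) = (691/1824)*(-32) = -691/57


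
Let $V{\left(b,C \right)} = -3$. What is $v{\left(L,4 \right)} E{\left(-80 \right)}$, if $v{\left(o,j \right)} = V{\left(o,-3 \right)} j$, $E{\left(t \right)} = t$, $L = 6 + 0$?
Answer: $960$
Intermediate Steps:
$L = 6$
$v{\left(o,j \right)} = - 3 j$
$v{\left(L,4 \right)} E{\left(-80 \right)} = \left(-3\right) 4 \left(-80\right) = \left(-12\right) \left(-80\right) = 960$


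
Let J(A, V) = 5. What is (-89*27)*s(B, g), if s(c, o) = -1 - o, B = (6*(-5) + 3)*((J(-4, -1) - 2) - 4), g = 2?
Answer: 7209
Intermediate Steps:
B = 27 (B = (6*(-5) + 3)*((5 - 2) - 4) = (-30 + 3)*(3 - 4) = -27*(-1) = 27)
(-89*27)*s(B, g) = (-89*27)*(-1 - 1*2) = -2403*(-1 - 2) = -2403*(-3) = 7209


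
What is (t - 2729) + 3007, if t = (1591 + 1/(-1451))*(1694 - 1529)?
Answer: 381312478/1451 ≈ 2.6279e+5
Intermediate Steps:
t = 380909100/1451 (t = (1591 - 1/1451)*165 = (2308540/1451)*165 = 380909100/1451 ≈ 2.6252e+5)
(t - 2729) + 3007 = (380909100/1451 - 2729) + 3007 = 376949321/1451 + 3007 = 381312478/1451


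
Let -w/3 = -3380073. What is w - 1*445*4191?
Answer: 8275224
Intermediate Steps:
w = 10140219 (w = -3*(-3380073) = 10140219)
w - 1*445*4191 = 10140219 - 1*445*4191 = 10140219 - 445*4191 = 10140219 - 1864995 = 8275224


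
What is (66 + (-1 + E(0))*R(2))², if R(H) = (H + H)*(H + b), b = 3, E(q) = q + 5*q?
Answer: 2116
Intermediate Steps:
E(q) = 6*q
R(H) = 2*H*(3 + H) (R(H) = (H + H)*(H + 3) = (2*H)*(3 + H) = 2*H*(3 + H))
(66 + (-1 + E(0))*R(2))² = (66 + (-1 + 6*0)*(2*2*(3 + 2)))² = (66 + (-1 + 0)*(2*2*5))² = (66 - 1*20)² = (66 - 20)² = 46² = 2116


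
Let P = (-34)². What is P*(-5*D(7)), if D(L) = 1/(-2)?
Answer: 2890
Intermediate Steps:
D(L) = -½
P = 1156
P*(-5*D(7)) = 1156*(-5*(-½)) = 1156*(5/2) = 2890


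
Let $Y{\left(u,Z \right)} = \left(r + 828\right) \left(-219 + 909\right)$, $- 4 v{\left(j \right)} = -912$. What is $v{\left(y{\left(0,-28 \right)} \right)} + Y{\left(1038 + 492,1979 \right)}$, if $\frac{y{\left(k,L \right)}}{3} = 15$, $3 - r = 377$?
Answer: $313488$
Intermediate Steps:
$r = -374$ ($r = 3 - 377 = -374$)
$y{\left(k,L \right)} = 45$ ($y{\left(k,L \right)} = 3 \cdot 15 = 45$)
$v{\left(j \right)} = 228$ ($v{\left(j \right)} = \left(- \frac{1}{4}\right) \left(-912\right) = 228$)
$Y{\left(u,Z \right)} = 313260$ ($Y{\left(u,Z \right)} = \left(-374 + 828\right) \left(-219 + 909\right) = 454 \cdot 690 = 313260$)
$v{\left(y{\left(0,-28 \right)} \right)} + Y{\left(1038 + 492,1979 \right)} = 228 + 313260 = 313488$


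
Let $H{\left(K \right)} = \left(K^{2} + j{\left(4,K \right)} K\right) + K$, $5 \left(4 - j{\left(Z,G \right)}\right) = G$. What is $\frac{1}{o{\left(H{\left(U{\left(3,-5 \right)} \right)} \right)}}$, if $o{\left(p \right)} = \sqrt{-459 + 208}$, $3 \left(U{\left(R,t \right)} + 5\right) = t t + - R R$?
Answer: $- \frac{i \sqrt{251}}{251} \approx - 0.063119 i$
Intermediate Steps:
$j{\left(Z,G \right)} = 4 - \frac{G}{5}$
$U{\left(R,t \right)} = -5 - \frac{R^{2}}{3} + \frac{t^{2}}{3}$ ($U{\left(R,t \right)} = -5 + \frac{t t + - R R}{3} = -5 + \frac{t^{2} - R^{2}}{3} = -5 - \left(- \frac{t^{2}}{3} + \frac{R^{2}}{3}\right) = -5 - \frac{R^{2}}{3} + \frac{t^{2}}{3}$)
$H{\left(K \right)} = K + K^{2} + K \left(4 - \frac{K}{5}\right)$ ($H{\left(K \right)} = \left(K^{2} + \left(4 - \frac{K}{5}\right) K\right) + K = \left(K^{2} + K \left(4 - \frac{K}{5}\right)\right) + K = K + K^{2} + K \left(4 - \frac{K}{5}\right)$)
$o{\left(p \right)} = i \sqrt{251}$ ($o{\left(p \right)} = \sqrt{-251} = i \sqrt{251}$)
$\frac{1}{o{\left(H{\left(U{\left(3,-5 \right)} \right)} \right)}} = \frac{1}{i \sqrt{251}} = - \frac{i \sqrt{251}}{251}$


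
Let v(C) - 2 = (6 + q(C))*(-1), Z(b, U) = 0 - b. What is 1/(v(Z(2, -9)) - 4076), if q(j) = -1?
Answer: -1/4079 ≈ -0.00024516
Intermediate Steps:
Z(b, U) = -b
v(C) = -3 (v(C) = 2 + (6 - 1)*(-1) = 2 + 5*(-1) = 2 - 5 = -3)
1/(v(Z(2, -9)) - 4076) = 1/(-3 - 4076) = 1/(-4079) = -1/4079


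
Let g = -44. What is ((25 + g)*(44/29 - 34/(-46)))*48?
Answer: -1372560/667 ≈ -2057.8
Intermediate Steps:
((25 + g)*(44/29 - 34/(-46)))*48 = ((25 - 44)*(44/29 - 34/(-46)))*48 = -19*(44*(1/29) - 34*(-1/46))*48 = -19*(44/29 + 17/23)*48 = -19*1505/667*48 = -28595/667*48 = -1372560/667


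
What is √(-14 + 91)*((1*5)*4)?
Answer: 20*√77 ≈ 175.50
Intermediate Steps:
√(-14 + 91)*((1*5)*4) = √77*(5*4) = √77*20 = 20*√77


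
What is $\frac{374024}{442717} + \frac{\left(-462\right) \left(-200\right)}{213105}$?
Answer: $\frac{8040895688}{6289680419} \approx 1.2784$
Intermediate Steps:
$\frac{374024}{442717} + \frac{\left(-462\right) \left(-200\right)}{213105} = 374024 \cdot \frac{1}{442717} + 92400 \cdot \frac{1}{213105} = \frac{374024}{442717} + \frac{6160}{14207} = \frac{8040895688}{6289680419}$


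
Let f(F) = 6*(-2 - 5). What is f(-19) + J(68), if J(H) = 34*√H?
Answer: -42 + 68*√17 ≈ 238.37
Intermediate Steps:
f(F) = -42 (f(F) = 6*(-7) = -42)
f(-19) + J(68) = -42 + 34*√68 = -42 + 34*(2*√17) = -42 + 68*√17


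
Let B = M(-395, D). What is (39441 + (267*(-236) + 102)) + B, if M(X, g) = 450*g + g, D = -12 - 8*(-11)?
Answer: 10807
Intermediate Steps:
D = 76 (D = -12 + 88 = 76)
M(X, g) = 451*g
B = 34276 (B = 451*76 = 34276)
(39441 + (267*(-236) + 102)) + B = (39441 + (267*(-236) + 102)) + 34276 = (39441 + (-63012 + 102)) + 34276 = (39441 - 62910) + 34276 = -23469 + 34276 = 10807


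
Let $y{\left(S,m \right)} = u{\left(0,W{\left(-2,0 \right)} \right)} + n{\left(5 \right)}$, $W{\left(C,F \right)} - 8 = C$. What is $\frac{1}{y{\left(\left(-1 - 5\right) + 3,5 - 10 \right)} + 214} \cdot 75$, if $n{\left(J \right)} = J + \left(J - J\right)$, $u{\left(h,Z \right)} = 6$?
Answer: $\frac{1}{3} \approx 0.33333$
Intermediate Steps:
$W{\left(C,F \right)} = 8 + C$
$n{\left(J \right)} = J$ ($n{\left(J \right)} = J + 0 = J$)
$y{\left(S,m \right)} = 11$ ($y{\left(S,m \right)} = 6 + 5 = 11$)
$\frac{1}{y{\left(\left(-1 - 5\right) + 3,5 - 10 \right)} + 214} \cdot 75 = \frac{1}{11 + 214} \cdot 75 = \frac{1}{225} \cdot 75 = \frac{1}{3}$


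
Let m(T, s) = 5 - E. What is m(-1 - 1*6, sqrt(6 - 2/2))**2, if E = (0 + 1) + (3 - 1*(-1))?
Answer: 0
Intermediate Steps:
E = 5 (E = 1 + (3 + 1) = 1 + 4 = 5)
m(T, s) = 0 (m(T, s) = 5 - 1*5 = 5 - 5 = 0)
m(-1 - 1*6, sqrt(6 - 2/2))**2 = 0**2 = 0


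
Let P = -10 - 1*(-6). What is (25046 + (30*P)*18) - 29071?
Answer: -6185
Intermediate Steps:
P = -4 (P = -10 + 6 = -4)
(25046 + (30*P)*18) - 29071 = (25046 + (30*(-4))*18) - 29071 = (25046 - 120*18) - 29071 = (25046 - 2160) - 29071 = 22886 - 29071 = -6185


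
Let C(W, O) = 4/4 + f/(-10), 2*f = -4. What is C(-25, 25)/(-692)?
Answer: -3/1730 ≈ -0.0017341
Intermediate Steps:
f = -2 (f = (1/2)*(-4) = -2)
C(W, O) = 6/5 (C(W, O) = 4/4 - 2/(-10) = 4*(1/4) - 2*(-1/10) = 1 + 1/5 = 6/5)
C(-25, 25)/(-692) = (6/5)/(-692) = (6/5)*(-1/692) = -3/1730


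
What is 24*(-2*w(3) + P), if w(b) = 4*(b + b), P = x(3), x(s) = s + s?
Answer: -1008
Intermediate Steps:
x(s) = 2*s
P = 6 (P = 2*3 = 6)
w(b) = 8*b (w(b) = 4*(2*b) = 8*b)
24*(-2*w(3) + P) = 24*(-16*3 + 6) = 24*(-2*24 + 6) = 24*(-48 + 6) = 24*(-42) = -1008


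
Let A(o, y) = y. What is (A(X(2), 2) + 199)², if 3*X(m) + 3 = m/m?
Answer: 40401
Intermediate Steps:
X(m) = -⅔ (X(m) = -1 + (m/m)/3 = -1 + (⅓)*1 = -1 + ⅓ = -⅔)
(A(X(2), 2) + 199)² = (2 + 199)² = 201² = 40401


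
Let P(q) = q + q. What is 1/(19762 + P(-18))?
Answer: 1/19726 ≈ 5.0695e-5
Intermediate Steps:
P(q) = 2*q
1/(19762 + P(-18)) = 1/(19762 + 2*(-18)) = 1/(19762 - 36) = 1/19726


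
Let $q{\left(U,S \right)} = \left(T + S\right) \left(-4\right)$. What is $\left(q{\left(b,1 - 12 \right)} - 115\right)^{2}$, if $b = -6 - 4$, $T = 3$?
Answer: $6889$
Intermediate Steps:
$b = -10$
$q{\left(U,S \right)} = -12 - 4 S$ ($q{\left(U,S \right)} = \left(3 + S\right) \left(-4\right) = -12 - 4 S$)
$\left(q{\left(b,1 - 12 \right)} - 115\right)^{2} = \left(\left(-12 - 4 \left(1 - 12\right)\right) - 115\right)^{2} = \left(\left(-12 - -44\right) - 115\right)^{2} = \left(\left(-12 + 44\right) - 115\right)^{2} = \left(32 - 115\right)^{2} = \left(-83\right)^{2} = 6889$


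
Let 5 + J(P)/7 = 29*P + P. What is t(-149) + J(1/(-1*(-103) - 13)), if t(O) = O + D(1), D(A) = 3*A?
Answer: -536/3 ≈ -178.67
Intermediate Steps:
t(O) = 3 + O (t(O) = O + 3*1 = O + 3 = 3 + O)
J(P) = -35 + 210*P (J(P) = -35 + 7*(29*P + P) = -35 + 7*(30*P) = -35 + 210*P)
t(-149) + J(1/(-1*(-103) - 13)) = (3 - 149) + (-35 + 210/(-1*(-103) - 13)) = -146 + (-35 + 210/(103 - 13)) = -146 + (-35 + 210/90) = -146 + (-35 + 210*(1/90)) = -146 + (-35 + 7/3) = -146 - 98/3 = -536/3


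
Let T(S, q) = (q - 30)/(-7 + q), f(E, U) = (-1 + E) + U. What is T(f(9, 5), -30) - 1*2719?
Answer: -100543/37 ≈ -2717.4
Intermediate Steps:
f(E, U) = -1 + E + U
T(S, q) = (-30 + q)/(-7 + q)
T(f(9, 5), -30) - 1*2719 = (-30 - 30)/(-7 - 30) - 1*2719 = -60/(-37) - 2719 = -1/37*(-60) - 2719 = 60/37 - 2719 = -100543/37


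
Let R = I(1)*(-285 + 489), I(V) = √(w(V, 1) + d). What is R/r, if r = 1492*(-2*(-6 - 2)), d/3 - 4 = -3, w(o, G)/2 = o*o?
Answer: 51*√5/5968 ≈ 0.019108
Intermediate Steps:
w(o, G) = 2*o² (w(o, G) = 2*(o*o) = 2*o²)
d = 3 (d = 12 + 3*(-3) = 12 - 9 = 3)
I(V) = √(3 + 2*V²) (I(V) = √(2*V² + 3) = √(3 + 2*V²))
r = 23872 (r = 1492*(-2*(-8)) = 1492*16 = 23872)
R = 204*√5 (R = √(3 + 2*1²)*(-285 + 489) = √(3 + 2*1)*204 = √(3 + 2)*204 = √5*204 = 204*√5 ≈ 456.16)
R/r = (204*√5)/23872 = (204*√5)*(1/23872) = 51*√5/5968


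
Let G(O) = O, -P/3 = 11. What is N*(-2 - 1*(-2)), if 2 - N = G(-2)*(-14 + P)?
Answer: 0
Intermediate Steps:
P = -33 (P = -3*11 = -33)
N = -92 (N = 2 - (-2)*(-14 - 33) = 2 - (-2)*(-47) = 2 - 1*94 = 2 - 94 = -92)
N*(-2 - 1*(-2)) = -92*(-2 - 1*(-2)) = -92*(-2 + 2) = -92*0 = 0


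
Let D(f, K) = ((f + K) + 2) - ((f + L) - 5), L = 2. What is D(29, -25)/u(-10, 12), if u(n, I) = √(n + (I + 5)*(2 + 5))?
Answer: -20*√109/109 ≈ -1.9157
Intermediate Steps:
u(n, I) = √(35 + n + 7*I) (u(n, I) = √(n + (5 + I)*7) = √(n + (35 + 7*I)) = √(35 + n + 7*I))
D(f, K) = 5 + K (D(f, K) = ((f + K) + 2) - ((f + 2) - 5) = ((K + f) + 2) - ((2 + f) - 5) = (2 + K + f) - (-3 + f) = (2 + K + f) + (3 - f) = 5 + K)
D(29, -25)/u(-10, 12) = (5 - 25)/(√(35 - 10 + 7*12)) = -20/√(35 - 10 + 84) = -20*√109/109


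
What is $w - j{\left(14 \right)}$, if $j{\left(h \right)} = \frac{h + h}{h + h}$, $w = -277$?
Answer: $-278$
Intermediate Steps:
$j{\left(h \right)} = 1$ ($j{\left(h \right)} = \frac{2 h}{2 h} = 2 h \frac{1}{2 h} = 1$)
$w - j{\left(14 \right)} = -277 - 1 = -278$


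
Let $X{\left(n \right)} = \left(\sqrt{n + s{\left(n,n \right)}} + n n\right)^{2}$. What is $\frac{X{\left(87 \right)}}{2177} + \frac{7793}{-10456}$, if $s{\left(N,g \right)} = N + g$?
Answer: $\frac{599007504671}{22762712} + \frac{45414 \sqrt{29}}{2177} \approx 26428.0$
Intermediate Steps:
$X{\left(n \right)} = \left(n^{2} + \sqrt{3} \sqrt{n}\right)^{2}$ ($X{\left(n \right)} = \left(\sqrt{n + \left(n + n\right)} + n n\right)^{2} = \left(\sqrt{n + 2 n} + n^{2}\right)^{2} = \left(\sqrt{3 n} + n^{2}\right)^{2} = \left(\sqrt{3} \sqrt{n} + n^{2}\right)^{2} = \left(n^{2} + \sqrt{3} \sqrt{n}\right)^{2}$)
$\frac{X{\left(87 \right)}}{2177} + \frac{7793}{-10456} = \frac{\left(87^{2} + \sqrt{3} \sqrt{87}\right)^{2}}{2177} + \frac{7793}{-10456} = \left(7569 + 3 \sqrt{29}\right)^{2} \cdot \frac{1}{2177} + 7793 \left(- \frac{1}{10456}\right) = \frac{\left(7569 + 3 \sqrt{29}\right)^{2}}{2177} - \frac{7793}{10456} = - \frac{7793}{10456} + \frac{\left(7569 + 3 \sqrt{29}\right)^{2}}{2177}$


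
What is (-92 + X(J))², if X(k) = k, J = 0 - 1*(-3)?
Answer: 7921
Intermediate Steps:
J = 3 (J = 0 + 3 = 3)
(-92 + X(J))² = (-92 + 3)² = (-89)² = 7921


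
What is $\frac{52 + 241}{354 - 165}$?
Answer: $\frac{293}{189} \approx 1.5503$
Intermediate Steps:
$\frac{52 + 241}{354 - 165} = \frac{293}{189}$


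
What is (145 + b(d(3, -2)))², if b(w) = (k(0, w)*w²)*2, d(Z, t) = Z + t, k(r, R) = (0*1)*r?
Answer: 21025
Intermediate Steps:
k(r, R) = 0 (k(r, R) = 0*r = 0)
b(w) = 0 (b(w) = (0*w²)*2 = 0*2 = 0)
(145 + b(d(3, -2)))² = (145 + 0)² = 145² = 21025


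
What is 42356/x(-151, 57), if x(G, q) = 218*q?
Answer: 21178/6213 ≈ 3.4087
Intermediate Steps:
42356/x(-151, 57) = 42356/((218*57)) = 42356/12426 = 42356*(1/12426) = 21178/6213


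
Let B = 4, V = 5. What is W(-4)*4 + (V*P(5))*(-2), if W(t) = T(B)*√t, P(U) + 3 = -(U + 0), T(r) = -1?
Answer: 80 - 8*I ≈ 80.0 - 8.0*I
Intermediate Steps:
P(U) = -3 - U (P(U) = -3 - (U + 0) = -3 - U)
W(t) = -√t
W(-4)*4 + (V*P(5))*(-2) = -√(-4)*4 + (5*(-3 - 1*5))*(-2) = -2*I*4 + (5*(-3 - 5))*(-2) = -2*I*4 + (5*(-8))*(-2) = -8*I - 40*(-2) = -8*I + 80 = 80 - 8*I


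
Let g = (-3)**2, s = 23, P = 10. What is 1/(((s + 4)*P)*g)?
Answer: 1/2430 ≈ 0.00041152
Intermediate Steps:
g = 9
1/(((s + 4)*P)*g) = 1/(((23 + 4)*10)*9) = 1/((27*10)*9) = 1/(270*9) = 1/2430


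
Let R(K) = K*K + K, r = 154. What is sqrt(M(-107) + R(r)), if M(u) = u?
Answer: 89*sqrt(3) ≈ 154.15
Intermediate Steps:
R(K) = K + K**2 (R(K) = K**2 + K = K + K**2)
sqrt(M(-107) + R(r)) = sqrt(-107 + 154*(1 + 154)) = sqrt(-107 + 154*155) = sqrt(-107 + 23870) = sqrt(23763) = 89*sqrt(3)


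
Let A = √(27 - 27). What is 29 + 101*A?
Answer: 29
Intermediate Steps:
A = 0 (A = √0 = 0)
29 + 101*A = 29 + 101*0 = 29 + 0 = 29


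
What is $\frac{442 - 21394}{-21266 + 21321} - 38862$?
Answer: $- \frac{2158362}{55} \approx -39243.0$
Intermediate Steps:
$\frac{442 - 21394}{-21266 + 21321} - 38862 = - \frac{20952}{55} - 38862 = - \frac{2158362}{55}$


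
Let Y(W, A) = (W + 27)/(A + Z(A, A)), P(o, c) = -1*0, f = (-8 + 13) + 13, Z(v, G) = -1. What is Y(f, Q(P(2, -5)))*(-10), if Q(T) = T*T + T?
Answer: 450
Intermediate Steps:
f = 18 (f = 5 + 13 = 18)
P(o, c) = 0
Q(T) = T + T² (Q(T) = T² + T = T + T²)
Y(W, A) = (27 + W)/(-1 + A) (Y(W, A) = (W + 27)/(A - 1) = (27 + W)/(-1 + A))
Y(f, Q(P(2, -5)))*(-10) = ((27 + 18)/(-1 + 0*(1 + 0)))*(-10) = (45/(-1 + 0*1))*(-10) = (45/(-1 + 0))*(-10) = (45/(-1))*(-10) = -1*45*(-10) = -45*(-10) = 450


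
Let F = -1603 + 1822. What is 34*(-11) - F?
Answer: -593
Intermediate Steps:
F = 219
34*(-11) - F = 34*(-11) - 1*219 = -374 - 219 = -593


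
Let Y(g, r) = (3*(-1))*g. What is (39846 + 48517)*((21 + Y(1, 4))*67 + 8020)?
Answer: 815237038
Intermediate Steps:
Y(g, r) = -3*g
(39846 + 48517)*((21 + Y(1, 4))*67 + 8020) = (39846 + 48517)*((21 - 3*1)*67 + 8020) = 88363*((21 - 3)*67 + 8020) = 88363*(18*67 + 8020) = 88363*(1206 + 8020) = 88363*9226 = 815237038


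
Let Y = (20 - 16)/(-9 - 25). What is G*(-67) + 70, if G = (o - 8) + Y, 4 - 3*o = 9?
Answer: 37003/51 ≈ 725.55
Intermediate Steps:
o = -5/3 (o = 4/3 - ⅓*9 = 4/3 - 3 = -5/3 ≈ -1.6667)
Y = -2/17 (Y = 4/(-34) = 4*(-1/34) = -2/17 ≈ -0.11765)
G = -499/51 (G = (-5/3 - 8) - 2/17 = -29/3 - 2/17 = -499/51 ≈ -9.7843)
G*(-67) + 70 = -499/51*(-67) + 70 = 33433/51 + 70 = 37003/51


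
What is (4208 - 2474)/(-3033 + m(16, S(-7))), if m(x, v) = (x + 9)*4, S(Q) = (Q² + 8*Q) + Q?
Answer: -1734/2933 ≈ -0.59120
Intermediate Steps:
S(Q) = Q² + 9*Q
m(x, v) = 36 + 4*x (m(x, v) = (9 + x)*4 = 36 + 4*x)
(4208 - 2474)/(-3033 + m(16, S(-7))) = (4208 - 2474)/(-3033 + (36 + 4*16)) = 1734/(-3033 + (36 + 64)) = 1734/(-3033 + 100) = 1734/(-2933) = 1734*(-1/2933) = -1734/2933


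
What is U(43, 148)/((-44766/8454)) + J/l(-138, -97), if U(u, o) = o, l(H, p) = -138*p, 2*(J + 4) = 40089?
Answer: -1761258121/66581964 ≈ -26.452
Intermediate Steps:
J = 40081/2 (J = -4 + (½)*40089 = -4 + 40089/2 = 40081/2 ≈ 20041.)
U(43, 148)/((-44766/8454)) + J/l(-138, -97) = 148/((-44766/8454)) + 40081/(2*((-138*(-97)))) = 148/((-44766*1/8454)) + (40081/2)/13386 = 148/(-7461/1409) + (40081/2)*(1/13386) = 148*(-1409/7461) + 40081/26772 = -208532/7461 + 40081/26772 = -1761258121/66581964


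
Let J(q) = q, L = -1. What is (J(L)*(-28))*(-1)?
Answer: -28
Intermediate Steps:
(J(L)*(-28))*(-1) = -1*(-28)*(-1) = 28*(-1) = -28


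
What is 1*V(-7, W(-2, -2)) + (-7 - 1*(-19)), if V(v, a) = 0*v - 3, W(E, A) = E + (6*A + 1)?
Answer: 9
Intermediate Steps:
W(E, A) = 1 + E + 6*A (W(E, A) = E + (1 + 6*A) = 1 + E + 6*A)
V(v, a) = -3 (V(v, a) = 0 - 3 = -3)
1*V(-7, W(-2, -2)) + (-7 - 1*(-19)) = 1*(-3) + (-7 - 1*(-19)) = -3 + (-7 + 19) = -3 + 12 = 9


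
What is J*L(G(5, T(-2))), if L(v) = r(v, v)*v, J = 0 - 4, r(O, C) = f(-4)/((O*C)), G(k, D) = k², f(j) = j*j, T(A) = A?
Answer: -64/25 ≈ -2.5600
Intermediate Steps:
f(j) = j²
r(O, C) = 16/(C*O) (r(O, C) = (-4)²/((O*C)) = 16/((C*O)) = 16*(1/(C*O)) = 16/(C*O))
J = -4
L(v) = 16/v (L(v) = (16/(v*v))*v = (16/v²)*v = 16/v)
J*L(G(5, T(-2))) = -64/(5²) = -64/25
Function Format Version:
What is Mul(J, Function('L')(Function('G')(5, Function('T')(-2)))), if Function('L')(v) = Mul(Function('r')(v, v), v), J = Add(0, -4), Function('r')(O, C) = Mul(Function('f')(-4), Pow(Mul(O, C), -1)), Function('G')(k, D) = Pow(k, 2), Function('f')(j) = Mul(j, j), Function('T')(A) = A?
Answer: Rational(-64, 25) ≈ -2.5600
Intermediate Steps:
Function('f')(j) = Pow(j, 2)
Function('r')(O, C) = Mul(16, Pow(C, -1), Pow(O, -1)) (Function('r')(O, C) = Mul(Pow(-4, 2), Pow(Mul(O, C), -1)) = Mul(16, Pow(Mul(C, O), -1)) = Mul(16, Mul(Pow(C, -1), Pow(O, -1))) = Mul(16, Pow(C, -1), Pow(O, -1)))
J = -4
Function('L')(v) = Mul(16, Pow(v, -1)) (Function('L')(v) = Mul(Mul(16, Pow(v, -1), Pow(v, -1)), v) = Mul(Mul(16, Pow(v, -2)), v) = Mul(16, Pow(v, -1)))
Mul(J, Function('L')(Function('G')(5, Function('T')(-2)))) = Mul(-4, Mul(16, Pow(Pow(5, 2), -1))) = Mul(-4, Mul(16, Pow(25, -1))) = Mul(-4, Mul(16, Rational(1, 25))) = Mul(-4, Rational(16, 25)) = Rational(-64, 25)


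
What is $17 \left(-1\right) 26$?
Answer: $-442$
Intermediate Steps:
$17 \left(-1\right) 26 = \left(-17\right) 26 = -442$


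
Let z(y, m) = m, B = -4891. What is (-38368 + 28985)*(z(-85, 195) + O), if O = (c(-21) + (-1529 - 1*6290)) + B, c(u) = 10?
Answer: 117334415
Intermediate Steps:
O = -12700 (O = (10 + (-1529 - 1*6290)) - 4891 = (10 + (-1529 - 6290)) - 4891 = (10 - 7819) - 4891 = -7809 - 4891 = -12700)
(-38368 + 28985)*(z(-85, 195) + O) = (-38368 + 28985)*(195 - 12700) = -9383*(-12505) = 117334415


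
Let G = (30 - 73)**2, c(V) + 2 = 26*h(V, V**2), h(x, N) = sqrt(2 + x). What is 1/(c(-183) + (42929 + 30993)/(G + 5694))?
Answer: 110949987/1741283132785 - 739659037*I*sqrt(181)/3482566265570 ≈ 6.3717e-5 - 0.0028574*I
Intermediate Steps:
c(V) = -2 + 26*sqrt(2 + V)
G = 1849 (G = (-43)**2 = 1849)
1/(c(-183) + (42929 + 30993)/(G + 5694)) = 1/((-2 + 26*sqrt(2 - 183)) + (42929 + 30993)/(1849 + 5694)) = 1/((-2 + 26*sqrt(-181)) + 73922/7543) = 1/((-2 + 26*(I*sqrt(181))) + 73922*(1/7543)) = 1/((-2 + 26*I*sqrt(181)) + 73922/7543) = 1/(58836/7543 + 26*I*sqrt(181))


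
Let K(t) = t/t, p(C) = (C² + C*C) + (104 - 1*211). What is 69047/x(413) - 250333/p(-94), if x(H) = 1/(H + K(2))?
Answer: 502103319437/17565 ≈ 2.8585e+7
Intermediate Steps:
p(C) = -107 + 2*C² (p(C) = (C² + C²) + (104 - 211) = 2*C² - 107 = -107 + 2*C²)
K(t) = 1
x(H) = 1/(1 + H) (x(H) = 1/(H + 1) = 1/(1 + H))
69047/x(413) - 250333/p(-94) = 69047/(1/(1 + 413)) - 250333/(-107 + 2*(-94)²) = 69047/(1/414) - 250333/(-107 + 2*8836) = 69047/(1/414) - 250333/(-107 + 17672) = 69047*414 - 250333/17565 = 28585458 - 250333*1/17565 = 28585458 - 250333/17565 = 502103319437/17565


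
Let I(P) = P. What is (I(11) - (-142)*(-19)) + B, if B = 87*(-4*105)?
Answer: -39227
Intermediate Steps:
B = -36540 (B = 87*(-420) = -36540)
(I(11) - (-142)*(-19)) + B = (11 - (-142)*(-19)) - 36540 = (11 - 1*2698) - 36540 = (11 - 2698) - 36540 = -2687 - 36540 = -39227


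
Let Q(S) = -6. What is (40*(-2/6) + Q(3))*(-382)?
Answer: 22156/3 ≈ 7385.3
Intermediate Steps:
(40*(-2/6) + Q(3))*(-382) = (40*(-2/6) - 6)*(-382) = (40*(-2*⅙) - 6)*(-382) = (40*(-⅓) - 6)*(-382) = (-40/3 - 6)*(-382) = -58/3*(-382) = 22156/3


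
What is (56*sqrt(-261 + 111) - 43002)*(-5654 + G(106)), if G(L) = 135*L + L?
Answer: -376783524 + 2453360*I*sqrt(6) ≈ -3.7678e+8 + 6.0095e+6*I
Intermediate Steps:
G(L) = 136*L
(56*sqrt(-261 + 111) - 43002)*(-5654 + G(106)) = (56*sqrt(-261 + 111) - 43002)*(-5654 + 136*106) = (56*sqrt(-150) - 43002)*(-5654 + 14416) = (56*(5*I*sqrt(6)) - 43002)*8762 = (280*I*sqrt(6) - 43002)*8762 = (-43002 + 280*I*sqrt(6))*8762 = -376783524 + 2453360*I*sqrt(6)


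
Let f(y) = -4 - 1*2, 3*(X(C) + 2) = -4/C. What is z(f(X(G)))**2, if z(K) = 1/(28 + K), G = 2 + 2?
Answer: 1/484 ≈ 0.0020661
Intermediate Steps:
G = 4
X(C) = -2 - 4/(3*C) (X(C) = -2 + (-4/C)/3 = -2 - 4/(3*C))
f(y) = -6 (f(y) = -4 - 2 = -6)
z(f(X(G)))**2 = (1/(28 - 6))**2 = (1/22)**2 = 1/484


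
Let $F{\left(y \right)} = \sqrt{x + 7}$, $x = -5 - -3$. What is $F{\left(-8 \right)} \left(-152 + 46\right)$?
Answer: $- 106 \sqrt{5} \approx -237.02$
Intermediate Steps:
$x = -2$ ($x = -5 + 3 = -2$)
$F{\left(y \right)} = \sqrt{5}$ ($F{\left(y \right)} = \sqrt{-2 + 7} = \sqrt{5}$)
$F{\left(-8 \right)} \left(-152 + 46\right) = \sqrt{5} \left(-152 + 46\right) = \sqrt{5} \left(-106\right) = - 106 \sqrt{5}$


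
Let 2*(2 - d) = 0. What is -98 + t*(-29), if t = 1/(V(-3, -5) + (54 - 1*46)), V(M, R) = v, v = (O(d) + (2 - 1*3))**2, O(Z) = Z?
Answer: -911/9 ≈ -101.22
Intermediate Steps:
d = 2 (d = 2 - 1/2*0 = 2 + 0 = 2)
v = 1 (v = (2 + (2 - 1*3))**2 = (2 + (2 - 3))**2 = (2 - 1)**2 = 1**2 = 1)
V(M, R) = 1
t = 1/9 (t = 1/(1 + (54 - 1*46)) = 1/(1 + (54 - 46)) = 1/(1 + 8) = 1/9 ≈ 0.11111)
-98 + t*(-29) = -98 + (1/9)*(-29) = -98 - 29/9 = -911/9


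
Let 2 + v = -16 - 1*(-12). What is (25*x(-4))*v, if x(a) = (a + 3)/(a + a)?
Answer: -75/4 ≈ -18.750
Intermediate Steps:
x(a) = (3 + a)/(2*a) (x(a) = (3 + a)/((2*a)) = (3 + a)*(1/(2*a)) = (3 + a)/(2*a))
v = -6 (v = -2 + (-16 - 1*(-12)) = -2 + (-16 + 12) = -2 - 4 = -6)
(25*x(-4))*v = (25*((½)*(3 - 4)/(-4)))*(-6) = (25*((½)*(-¼)*(-1)))*(-6) = (25*(⅛))*(-6) = (25/8)*(-6) = -75/4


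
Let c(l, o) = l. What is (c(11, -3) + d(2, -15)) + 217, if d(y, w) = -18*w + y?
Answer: 500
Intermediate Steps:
d(y, w) = y - 18*w
(c(11, -3) + d(2, -15)) + 217 = (11 + (2 - 18*(-15))) + 217 = (11 + (2 + 270)) + 217 = (11 + 272) + 217 = 283 + 217 = 500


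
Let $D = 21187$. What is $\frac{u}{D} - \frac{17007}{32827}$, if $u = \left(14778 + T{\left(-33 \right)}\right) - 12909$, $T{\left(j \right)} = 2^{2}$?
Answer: $- \frac{298842338}{695505649} \approx -0.42968$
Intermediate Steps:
$T{\left(j \right)} = 4$
$u = 1873$ ($u = \left(14778 + 4\right) - 12909 = 14782 - 12909 = 1873$)
$\frac{u}{D} - \frac{17007}{32827} = \frac{1873}{21187} - \frac{17007}{32827} = - \frac{298842338}{695505649}$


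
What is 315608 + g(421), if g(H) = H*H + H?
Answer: 493270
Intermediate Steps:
g(H) = H + H² (g(H) = H² + H = H + H²)
315608 + g(421) = 315608 + 421*(1 + 421) = 315608 + 421*422 = 315608 + 177662 = 493270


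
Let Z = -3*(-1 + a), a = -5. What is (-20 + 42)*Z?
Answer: 396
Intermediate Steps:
Z = 18 (Z = -3*(-1 - 5) = -3*(-6) = 18)
(-20 + 42)*Z = (-20 + 42)*18 = 22*18 = 396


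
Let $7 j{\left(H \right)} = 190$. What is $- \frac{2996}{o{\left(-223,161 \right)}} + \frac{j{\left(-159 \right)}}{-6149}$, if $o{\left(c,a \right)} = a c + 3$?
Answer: $\frac{30533957}{386310925} \approx 0.07904$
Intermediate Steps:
$o{\left(c,a \right)} = 3 + a c$
$j{\left(H \right)} = \frac{190}{7}$ ($j{\left(H \right)} = \frac{1}{7} \cdot 190 = \frac{190}{7}$)
$- \frac{2996}{o{\left(-223,161 \right)}} + \frac{j{\left(-159 \right)}}{-6149} = - \frac{2996}{3 + 161 \left(-223\right)} + \frac{190}{7 \left(-6149\right)} = - \frac{2996}{3 - 35903} + \frac{190}{7} \left(- \frac{1}{6149}\right) = - \frac{2996}{-35900} - \frac{190}{43043} = \left(-2996\right) \left(- \frac{1}{35900}\right) - \frac{190}{43043} = \frac{749}{8975} - \frac{190}{43043} = \frac{30533957}{386310925}$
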